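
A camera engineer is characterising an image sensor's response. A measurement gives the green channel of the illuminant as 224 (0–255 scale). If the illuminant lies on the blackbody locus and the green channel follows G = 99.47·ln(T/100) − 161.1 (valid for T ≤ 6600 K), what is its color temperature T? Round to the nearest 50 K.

ln t = (224 + 161.1) / 99.47 = 3.8715.
t = e^3.8715 = 48.015.
T = 100·t = 4802 K → 4800 K to the nearest 50 K.

4800 K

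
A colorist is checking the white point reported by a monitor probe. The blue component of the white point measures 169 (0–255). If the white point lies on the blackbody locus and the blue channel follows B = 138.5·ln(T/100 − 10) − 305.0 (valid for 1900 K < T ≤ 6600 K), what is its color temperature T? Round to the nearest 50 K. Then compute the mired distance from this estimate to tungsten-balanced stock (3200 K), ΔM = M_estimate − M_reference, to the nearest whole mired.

-66 mireds

ln(t − 10) = (169 + 305.0) / 138.5 = 3.4224.
t − 10 = e^3.4224 = 30.642, so t = 40.642.
T = 100·t = 4064 K → 4050 K to the nearest 50 K.
M_estimate = 10⁶/4050 = 246.91; M_reference = 10⁶/3200 = 312.50.
ΔM = 246.91 − 312.50 = -65.59 → -66 mireds.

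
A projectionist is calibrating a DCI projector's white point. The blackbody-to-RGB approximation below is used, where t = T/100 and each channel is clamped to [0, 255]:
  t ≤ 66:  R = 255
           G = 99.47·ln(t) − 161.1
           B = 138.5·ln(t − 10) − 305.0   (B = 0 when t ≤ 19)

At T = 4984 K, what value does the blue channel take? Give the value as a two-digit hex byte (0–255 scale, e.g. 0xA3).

t = 4984/100 = 49.84; the t ≤ 66 branch applies.
B = 138.5·ln(49.84 − 10) − 305.0 = 138.5·ln 39.84 − 305.0 = 138.5·3.6849 − 305.0 = 205.355.
Rounded: 205; in hex, 0xCD.

0xCD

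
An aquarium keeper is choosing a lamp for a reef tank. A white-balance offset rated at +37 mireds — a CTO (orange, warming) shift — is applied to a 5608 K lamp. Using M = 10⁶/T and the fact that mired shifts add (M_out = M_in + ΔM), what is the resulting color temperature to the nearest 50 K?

M_in = 10⁶/5608 = 178.32 mireds.
M_out = 178.32 + (+37) = 215.32 mireds.
T_out = 10⁶/215.32 = 4644.3 K → 4650 K.

4650 K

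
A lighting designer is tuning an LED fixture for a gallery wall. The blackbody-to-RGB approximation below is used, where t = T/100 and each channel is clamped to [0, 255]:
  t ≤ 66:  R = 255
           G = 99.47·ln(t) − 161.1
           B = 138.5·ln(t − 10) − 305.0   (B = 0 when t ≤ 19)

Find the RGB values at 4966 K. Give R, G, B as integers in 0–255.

t = 4966/100 = 49.66; the t ≤ 66 branch applies.
R = 255 by definition for t ≤ 66.
G = 99.47·ln 49.66 − 161.1 = 99.47·3.9052 − 161.1 = 227.350.
B = 138.5·ln(49.66 − 10) − 305.0 = 138.5·ln 39.66 − 305.0 = 138.5·3.6803 − 305.0 = 204.728.
Rounded: (255, 227, 205).

R=255, G=227, B=205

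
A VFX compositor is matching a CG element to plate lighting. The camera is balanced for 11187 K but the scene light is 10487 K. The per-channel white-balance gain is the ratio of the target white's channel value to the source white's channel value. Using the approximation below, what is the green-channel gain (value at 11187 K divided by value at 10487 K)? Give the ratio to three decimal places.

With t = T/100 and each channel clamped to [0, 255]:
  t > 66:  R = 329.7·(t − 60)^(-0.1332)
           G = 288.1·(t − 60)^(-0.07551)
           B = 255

0.989

At 10487 K (t = 104.87):
  G = 288.1·(104.87 − 60)^(-0.07551) = 288.1·44.87^(-0.07551) = 288.1·0.75034 = 216.174.
At 11187 K (t = 111.87):
  G = 288.1·(111.87 − 60)^(-0.07551) = 288.1·51.87^(-0.07551) = 288.1·0.74218 = 213.821.
Gain = 213.821 / 216.174 = 0.9891 → 0.989.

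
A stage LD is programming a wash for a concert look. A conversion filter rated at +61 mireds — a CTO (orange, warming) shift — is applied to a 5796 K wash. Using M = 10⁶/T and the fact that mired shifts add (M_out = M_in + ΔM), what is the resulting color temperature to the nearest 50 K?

4300 K

M_in = 10⁶/5796 = 172.53 mireds.
M_out = 172.53 + (+61) = 233.53 mireds.
T_out = 10⁶/233.53 = 4282.1 K → 4300 K.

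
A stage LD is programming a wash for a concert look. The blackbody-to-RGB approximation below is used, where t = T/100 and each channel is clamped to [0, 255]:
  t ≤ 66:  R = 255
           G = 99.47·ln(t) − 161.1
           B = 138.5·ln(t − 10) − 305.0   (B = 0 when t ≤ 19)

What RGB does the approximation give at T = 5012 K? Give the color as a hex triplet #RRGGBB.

t = 5012/100 = 50.12; the t ≤ 66 branch applies.
R = 255 by definition for t ≤ 66.
G = 99.47·ln 50.12 − 161.1 = 99.47·3.9144 − 161.1 = 228.267.
B = 138.5·ln(50.12 − 10) − 305.0 = 138.5·ln 40.12 − 305.0 = 138.5·3.6919 − 305.0 = 206.325.
Rounded: (255, 228, 206).
In hex: #FFE4CE.

#FFE4CE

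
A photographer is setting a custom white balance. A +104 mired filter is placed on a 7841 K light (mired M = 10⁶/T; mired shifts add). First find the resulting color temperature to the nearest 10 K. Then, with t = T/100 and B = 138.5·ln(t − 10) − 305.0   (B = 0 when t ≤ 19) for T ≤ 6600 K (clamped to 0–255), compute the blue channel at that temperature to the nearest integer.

M_in = 10⁶/7841 = 127.53; M_out = 127.53 + (+104) = 231.53.
T_out = 10⁶/231.53 = 4319.0 K → 4320 K; t = 43.2.
B = 138.5·ln(43.2 − 10) − 305.0 = 138.5·ln 33.2 − 305.0 = 138.5·3.5025 − 305.0 = 180.103.
Rounded: 180.

180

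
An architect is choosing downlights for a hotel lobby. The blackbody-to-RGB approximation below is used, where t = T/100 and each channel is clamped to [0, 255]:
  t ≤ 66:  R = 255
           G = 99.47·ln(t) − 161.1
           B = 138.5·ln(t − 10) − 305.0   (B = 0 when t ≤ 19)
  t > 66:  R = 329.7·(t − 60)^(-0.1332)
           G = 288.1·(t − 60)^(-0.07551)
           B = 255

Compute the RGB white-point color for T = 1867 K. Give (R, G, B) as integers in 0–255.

t = 1867/100 = 18.67; the t ≤ 66 branch applies.
R = 255 by definition for t ≤ 66.
G = 99.47·ln 18.67 − 161.1 = 99.47·2.9269 − 161.1 = 130.041.
t = 18.67 ≤ 19, so B = 0.
Rounded: (255, 130, 0).

(255, 130, 0)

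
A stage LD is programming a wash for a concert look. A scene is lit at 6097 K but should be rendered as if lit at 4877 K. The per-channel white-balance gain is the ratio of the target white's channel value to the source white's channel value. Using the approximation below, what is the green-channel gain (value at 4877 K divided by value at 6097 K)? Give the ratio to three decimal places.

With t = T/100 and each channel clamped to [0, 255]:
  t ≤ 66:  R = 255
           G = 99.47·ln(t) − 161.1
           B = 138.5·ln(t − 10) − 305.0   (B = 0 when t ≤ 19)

0.910

At 6097 K (t = 60.97):
  G = 99.47·ln 60.97 − 161.1 = 99.47·4.1104 − 161.1 = 247.760.
At 4877 K (t = 48.77):
  G = 99.47·ln 48.77 − 161.1 = 99.47·3.8871 − 161.1 = 225.551.
Gain = 225.551 / 247.760 = 0.9104 → 0.910.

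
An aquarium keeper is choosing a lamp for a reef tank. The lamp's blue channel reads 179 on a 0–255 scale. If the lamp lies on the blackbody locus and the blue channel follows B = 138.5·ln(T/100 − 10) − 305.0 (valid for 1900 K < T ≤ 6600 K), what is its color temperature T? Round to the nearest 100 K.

ln(t − 10) = (179 + 305.0) / 138.5 = 3.4946.
t − 10 = e^3.4946 = 32.937, so t = 42.937.
T = 100·t = 4294 K → 4300 K to the nearest 100 K.

4300 K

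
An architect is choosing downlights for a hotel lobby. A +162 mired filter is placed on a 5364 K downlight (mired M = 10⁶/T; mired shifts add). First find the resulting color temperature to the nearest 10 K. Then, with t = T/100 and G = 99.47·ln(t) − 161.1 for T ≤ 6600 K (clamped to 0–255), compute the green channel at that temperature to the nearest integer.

173

M_in = 10⁶/5364 = 186.43; M_out = 186.43 + (+162) = 348.43.
T_out = 10⁶/348.43 = 2870.0 K → 2870 K; t = 28.7.
G = 99.47·ln 28.7 − 161.1 = 99.47·3.3569 − 161.1 = 172.811.
Rounded: 173.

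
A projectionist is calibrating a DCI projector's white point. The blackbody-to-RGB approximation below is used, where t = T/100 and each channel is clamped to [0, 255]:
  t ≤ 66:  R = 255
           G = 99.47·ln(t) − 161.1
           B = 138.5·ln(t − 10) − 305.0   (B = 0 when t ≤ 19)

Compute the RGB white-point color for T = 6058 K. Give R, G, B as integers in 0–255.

R=255, G=247, B=238

t = 6058/100 = 60.58; the t ≤ 66 branch applies.
R = 255 by definition for t ≤ 66.
G = 99.47·ln 60.58 − 161.1 = 99.47·4.1040 − 161.1 = 247.121.
B = 138.5·ln(60.58 − 10) − 305.0 = 138.5·ln 50.58 − 305.0 = 138.5·3.9236 − 305.0 = 238.413.
Rounded: (255, 247, 238).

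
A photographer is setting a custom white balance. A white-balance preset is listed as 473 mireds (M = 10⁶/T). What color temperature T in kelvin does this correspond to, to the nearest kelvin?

2114 K

T = 10⁶ / 473 = 2114.16 K → 2114 K.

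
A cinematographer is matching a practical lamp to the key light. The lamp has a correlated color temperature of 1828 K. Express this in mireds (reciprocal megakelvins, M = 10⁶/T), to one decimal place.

M = 10⁶ / 1828 = 547.046 → 547.0 mireds.

547.0 mireds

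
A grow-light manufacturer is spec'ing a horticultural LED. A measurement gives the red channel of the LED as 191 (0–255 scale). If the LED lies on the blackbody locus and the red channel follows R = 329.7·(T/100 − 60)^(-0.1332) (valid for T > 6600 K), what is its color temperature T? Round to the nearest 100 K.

12000 K

(t − 60)^(-0.1332) = 191/329.7 = 0.57931.
t − 60 = 0.57931^(1/-0.1332) = 0.57931^(-7.508) = 60.245, so t = 120.245.
T = 100·t = 12025 K → 12000 K to the nearest 100 K.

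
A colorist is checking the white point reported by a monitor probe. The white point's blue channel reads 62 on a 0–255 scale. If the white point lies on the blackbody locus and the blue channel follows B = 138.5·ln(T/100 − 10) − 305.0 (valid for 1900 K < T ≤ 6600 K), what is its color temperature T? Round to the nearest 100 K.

2400 K

ln(t − 10) = (62 + 305.0) / 138.5 = 2.6498.
t − 10 = e^2.6498 = 14.151, so t = 24.151.
T = 100·t = 2415 K → 2400 K to the nearest 100 K.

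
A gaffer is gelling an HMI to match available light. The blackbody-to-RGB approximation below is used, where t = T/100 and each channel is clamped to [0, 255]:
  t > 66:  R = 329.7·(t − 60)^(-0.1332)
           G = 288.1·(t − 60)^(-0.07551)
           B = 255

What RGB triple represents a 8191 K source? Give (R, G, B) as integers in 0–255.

t = 8191/100 = 81.91; the t > 66 branch applies.
R = 329.7·(81.91 − 60)^(-0.1332) = 329.7·21.91^(-0.1332) = 329.7·0.66287 = 218.547.
G = 288.1·(81.91 − 60)^(-0.07551) = 288.1·21.91^(-0.07551) = 288.1·0.79208 = 228.198.
B = 255 by definition for t > 66.
Rounded: (219, 228, 255).

(219, 228, 255)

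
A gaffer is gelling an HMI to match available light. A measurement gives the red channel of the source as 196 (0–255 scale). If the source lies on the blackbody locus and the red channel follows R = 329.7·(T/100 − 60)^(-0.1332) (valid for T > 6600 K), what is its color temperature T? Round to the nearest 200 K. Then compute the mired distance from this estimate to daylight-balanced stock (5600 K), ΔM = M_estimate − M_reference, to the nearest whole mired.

-88 mireds

(t − 60)^(-0.1332) = 196/329.7 = 0.59448.
t − 60 = 0.59448^(1/-0.1332) = 0.59448^(-7.508) = 49.621, so t = 109.621.
T = 100·t = 10962 K → 11000 K to the nearest 200 K.
M_estimate = 10⁶/11000 = 90.91; M_reference = 10⁶/5600 = 178.57.
ΔM = 90.91 − 178.57 = -87.66 → -88 mireds.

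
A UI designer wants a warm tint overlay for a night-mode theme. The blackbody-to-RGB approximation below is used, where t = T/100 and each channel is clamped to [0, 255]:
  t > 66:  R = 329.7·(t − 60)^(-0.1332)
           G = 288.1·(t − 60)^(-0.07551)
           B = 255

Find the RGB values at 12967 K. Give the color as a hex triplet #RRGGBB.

t = 12967/100 = 129.67; the t > 66 branch applies.
R = 329.7·(129.67 − 60)^(-0.1332) = 329.7·69.67^(-0.1332) = 329.7·0.56821 = 187.338.
G = 288.1·(129.67 − 60)^(-0.07551) = 288.1·69.67^(-0.07551) = 288.1·0.72582 = 209.110.
B = 255 by definition for t > 66.
Rounded: (187, 209, 255).
In hex: #BBD1FF.

#BBD1FF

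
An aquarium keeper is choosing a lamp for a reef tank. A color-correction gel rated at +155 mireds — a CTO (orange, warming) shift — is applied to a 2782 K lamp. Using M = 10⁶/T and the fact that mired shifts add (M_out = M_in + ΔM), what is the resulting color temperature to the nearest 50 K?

1950 K

M_in = 10⁶/2782 = 359.45 mireds.
M_out = 359.45 + (+155) = 514.45 mireds.
T_out = 10⁶/514.45 = 1943.8 K → 1950 K.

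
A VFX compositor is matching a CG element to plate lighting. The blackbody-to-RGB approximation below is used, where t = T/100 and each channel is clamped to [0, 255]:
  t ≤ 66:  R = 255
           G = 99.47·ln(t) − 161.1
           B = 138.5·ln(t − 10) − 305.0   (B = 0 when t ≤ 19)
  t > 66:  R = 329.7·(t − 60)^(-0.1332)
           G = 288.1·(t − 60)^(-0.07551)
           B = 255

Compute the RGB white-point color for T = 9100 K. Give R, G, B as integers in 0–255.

t = 9100/100 = 91; the t > 66 branch applies.
R = 329.7·(91 − 60)^(-0.1332) = 329.7·31^(-0.1332) = 329.7·0.63292 = 208.675.
G = 288.1·(91 − 60)^(-0.07551) = 288.1·31^(-0.07551) = 288.1·0.77159 = 222.295.
B = 255 by definition for t > 66.
Rounded: (209, 222, 255).

R=209, G=222, B=255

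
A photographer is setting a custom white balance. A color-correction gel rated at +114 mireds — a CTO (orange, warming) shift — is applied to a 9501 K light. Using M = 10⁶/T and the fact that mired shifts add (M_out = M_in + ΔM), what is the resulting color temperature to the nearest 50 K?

M_in = 10⁶/9501 = 105.25 mireds.
M_out = 105.25 + (+114) = 219.25 mireds.
T_out = 10⁶/219.25 = 4561.0 K → 4550 K.

4550 K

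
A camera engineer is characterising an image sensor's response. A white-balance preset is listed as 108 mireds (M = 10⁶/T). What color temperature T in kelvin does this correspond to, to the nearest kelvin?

9259 K

T = 10⁶ / 108 = 9259.26 K → 9259 K.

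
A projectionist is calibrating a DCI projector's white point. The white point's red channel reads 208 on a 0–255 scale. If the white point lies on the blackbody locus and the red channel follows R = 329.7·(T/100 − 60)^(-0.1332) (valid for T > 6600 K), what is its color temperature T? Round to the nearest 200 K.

9200 K

(t − 60)^(-0.1332) = 208/329.7 = 0.63088.
t − 60 = 0.63088^(1/-0.1332) = 0.63088^(-7.508) = 31.763, so t = 91.763.
T = 100·t = 9176 K → 9200 K to the nearest 200 K.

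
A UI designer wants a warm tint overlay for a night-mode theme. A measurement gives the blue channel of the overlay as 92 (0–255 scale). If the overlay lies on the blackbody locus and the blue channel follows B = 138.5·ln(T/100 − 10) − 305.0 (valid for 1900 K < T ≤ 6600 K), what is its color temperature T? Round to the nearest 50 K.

2750 K

ln(t − 10) = (92 + 305.0) / 138.5 = 2.8664.
t − 10 = e^2.8664 = 17.574, so t = 27.574.
T = 100·t = 2757 K → 2750 K to the nearest 50 K.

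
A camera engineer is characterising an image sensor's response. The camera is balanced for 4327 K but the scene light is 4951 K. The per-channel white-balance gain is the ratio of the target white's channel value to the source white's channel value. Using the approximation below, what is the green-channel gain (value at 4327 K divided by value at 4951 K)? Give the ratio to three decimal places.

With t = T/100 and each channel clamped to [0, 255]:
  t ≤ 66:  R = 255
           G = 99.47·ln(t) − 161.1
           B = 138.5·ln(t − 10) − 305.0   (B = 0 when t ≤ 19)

At 4951 K (t = 49.51):
  G = 99.47·ln 49.51 − 161.1 = 99.47·3.9022 − 161.1 = 227.049.
At 4327 K (t = 43.27):
  G = 99.47·ln 43.27 − 161.1 = 99.47·3.7675 − 161.1 = 213.649.
Gain = 213.649 / 227.049 = 0.9410 → 0.941.

0.941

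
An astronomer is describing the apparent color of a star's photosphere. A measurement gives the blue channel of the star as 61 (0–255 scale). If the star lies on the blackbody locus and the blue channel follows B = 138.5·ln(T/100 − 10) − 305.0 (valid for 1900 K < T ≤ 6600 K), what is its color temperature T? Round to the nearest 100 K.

ln(t − 10) = (61 + 305.0) / 138.5 = 2.6426.
t − 10 = e^2.6426 = 14.050, so t = 24.050.
T = 100·t = 2405 K → 2400 K to the nearest 100 K.

2400 K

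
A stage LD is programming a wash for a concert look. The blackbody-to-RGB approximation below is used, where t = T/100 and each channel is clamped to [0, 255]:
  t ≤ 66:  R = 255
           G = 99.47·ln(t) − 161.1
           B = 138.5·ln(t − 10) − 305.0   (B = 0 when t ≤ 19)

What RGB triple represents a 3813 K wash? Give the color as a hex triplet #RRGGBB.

#FFC99D

t = 3813/100 = 38.13; the t ≤ 66 branch applies.
R = 255 by definition for t ≤ 66.
G = 99.47·ln 38.13 − 161.1 = 99.47·3.6410 − 161.1 = 201.070.
B = 138.5·ln(38.13 − 10) − 305.0 = 138.5·ln 28.13 − 305.0 = 138.5·3.3368 − 305.0 = 157.152.
Rounded: (255, 201, 157).
In hex: #FFC99D.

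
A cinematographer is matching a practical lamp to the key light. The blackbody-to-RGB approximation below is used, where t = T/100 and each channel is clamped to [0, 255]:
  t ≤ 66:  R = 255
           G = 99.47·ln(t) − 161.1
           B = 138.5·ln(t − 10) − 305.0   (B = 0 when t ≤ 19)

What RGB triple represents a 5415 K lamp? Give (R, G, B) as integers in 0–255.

(255, 236, 220)

t = 5415/100 = 54.15; the t ≤ 66 branch applies.
R = 255 by definition for t ≤ 66.
G = 99.47·ln 54.15 − 161.1 = 99.47·3.9918 − 161.1 = 235.960.
B = 138.5·ln(54.15 − 10) − 305.0 = 138.5·ln 44.15 − 305.0 = 138.5·3.7876 − 305.0 = 219.582.
Rounded: (255, 236, 220).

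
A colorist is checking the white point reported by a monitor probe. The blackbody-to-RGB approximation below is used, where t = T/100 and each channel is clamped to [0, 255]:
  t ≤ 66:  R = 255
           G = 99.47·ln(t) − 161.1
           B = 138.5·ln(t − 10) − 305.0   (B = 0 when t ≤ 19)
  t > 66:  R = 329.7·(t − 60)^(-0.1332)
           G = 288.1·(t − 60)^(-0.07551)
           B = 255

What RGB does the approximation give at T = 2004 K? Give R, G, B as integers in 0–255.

t = 2004/100 = 20.04; the t ≤ 66 branch applies.
R = 255 by definition for t ≤ 66.
G = 99.47·ln 20.04 − 161.1 = 99.47·2.9977 − 161.1 = 137.084.
B = 138.5·ln(20.04 − 10) − 305.0 = 138.5·ln 10.04 − 305.0 = 138.5·2.3066 − 305.0 = 14.461.
Rounded: (255, 137, 14).

R=255, G=137, B=14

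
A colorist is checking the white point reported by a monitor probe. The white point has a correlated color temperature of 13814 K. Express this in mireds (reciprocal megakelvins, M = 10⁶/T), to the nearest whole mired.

M = 10⁶ / 13814 = 72.390 → 72 mireds.

72 mireds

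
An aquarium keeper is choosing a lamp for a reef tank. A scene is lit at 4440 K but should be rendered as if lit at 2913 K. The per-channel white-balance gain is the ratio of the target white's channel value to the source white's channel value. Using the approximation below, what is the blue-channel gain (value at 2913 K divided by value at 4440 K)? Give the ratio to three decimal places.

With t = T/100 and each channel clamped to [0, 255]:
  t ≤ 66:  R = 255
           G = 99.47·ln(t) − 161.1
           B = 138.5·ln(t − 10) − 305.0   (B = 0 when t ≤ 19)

At 4440 K (t = 44.4):
  B = 138.5·ln(44.4 − 10) − 305.0 = 138.5·ln 34.4 − 305.0 = 138.5·3.5381 − 305.0 = 185.021.
At 2913 K (t = 29.13):
  B = 138.5·ln(29.13 − 10) − 305.0 = 138.5·ln 19.13 − 305.0 = 138.5·2.9513 − 305.0 = 103.749.
Gain = 103.749 / 185.021 = 0.5607 → 0.561.

0.561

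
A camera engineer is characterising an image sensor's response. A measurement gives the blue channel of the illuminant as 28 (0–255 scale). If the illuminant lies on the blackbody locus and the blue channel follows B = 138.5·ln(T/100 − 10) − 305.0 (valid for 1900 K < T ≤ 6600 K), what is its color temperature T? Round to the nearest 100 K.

2100 K

ln(t − 10) = (28 + 305.0) / 138.5 = 2.4043.
t − 10 = e^2.4043 = 11.071, so t = 21.071.
T = 100·t = 2107 K → 2100 K to the nearest 100 K.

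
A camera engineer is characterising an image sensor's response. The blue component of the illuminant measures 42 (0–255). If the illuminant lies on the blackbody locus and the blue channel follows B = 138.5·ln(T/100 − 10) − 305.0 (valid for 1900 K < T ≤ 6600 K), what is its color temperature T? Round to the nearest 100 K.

ln(t − 10) = (42 + 305.0) / 138.5 = 2.5054.
t − 10 = e^2.5054 = 12.249, so t = 22.249.
T = 100·t = 2225 K → 2200 K to the nearest 100 K.

2200 K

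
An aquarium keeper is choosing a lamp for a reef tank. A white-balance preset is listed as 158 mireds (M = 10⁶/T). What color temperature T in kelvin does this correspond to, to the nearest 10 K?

T = 10⁶ / 158 = 6329.11 K → 6330 K.

6330 K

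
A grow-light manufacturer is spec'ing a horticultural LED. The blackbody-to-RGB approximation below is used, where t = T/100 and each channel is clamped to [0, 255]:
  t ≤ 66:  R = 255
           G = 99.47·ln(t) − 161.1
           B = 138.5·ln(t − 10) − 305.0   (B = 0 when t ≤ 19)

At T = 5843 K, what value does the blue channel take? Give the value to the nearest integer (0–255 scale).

232

t = 5843/100 = 58.43; the t ≤ 66 branch applies.
B = 138.5·ln(58.43 − 10) − 305.0 = 138.5·ln 48.43 − 305.0 = 138.5·3.8801 − 305.0 = 232.397.
Rounded: 232.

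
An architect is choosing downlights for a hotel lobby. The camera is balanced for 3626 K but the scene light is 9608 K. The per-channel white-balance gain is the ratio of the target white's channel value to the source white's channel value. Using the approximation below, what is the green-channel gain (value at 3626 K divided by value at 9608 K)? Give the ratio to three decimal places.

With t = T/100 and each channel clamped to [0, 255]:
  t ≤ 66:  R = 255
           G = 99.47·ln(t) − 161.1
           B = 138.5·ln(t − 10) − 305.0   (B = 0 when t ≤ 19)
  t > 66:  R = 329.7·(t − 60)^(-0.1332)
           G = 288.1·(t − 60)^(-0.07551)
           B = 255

0.892

At 9608 K (t = 96.08):
  G = 288.1·(96.08 − 60)^(-0.07551) = 288.1·36.08^(-0.07551) = 288.1·0.76280 = 219.763.
At 3626 K (t = 36.26):
  G = 99.47·ln 36.26 − 161.1 = 99.47·3.5907 − 161.1 = 196.068.
Gain = 196.068 / 219.763 = 0.8922 → 0.892.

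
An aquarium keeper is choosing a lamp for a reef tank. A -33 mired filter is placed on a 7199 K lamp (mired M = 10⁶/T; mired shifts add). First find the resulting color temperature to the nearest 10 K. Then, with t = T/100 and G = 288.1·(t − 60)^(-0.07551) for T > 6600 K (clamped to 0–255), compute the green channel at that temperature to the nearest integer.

221

M_in = 10⁶/7199 = 138.91; M_out = 138.91 + (-33) = 105.91.
T_out = 10⁶/105.91 = 9442.1 K → 9440 K; t = 94.4.
G = 288.1·(94.4 − 60)^(-0.07551) = 288.1·34.4^(-0.07551) = 288.1·0.76555 = 220.555.
Rounded: 221.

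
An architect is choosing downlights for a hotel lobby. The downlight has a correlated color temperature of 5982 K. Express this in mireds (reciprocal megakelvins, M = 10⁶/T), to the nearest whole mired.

M = 10⁶ / 5982 = 167.168 → 167 mireds.

167 mireds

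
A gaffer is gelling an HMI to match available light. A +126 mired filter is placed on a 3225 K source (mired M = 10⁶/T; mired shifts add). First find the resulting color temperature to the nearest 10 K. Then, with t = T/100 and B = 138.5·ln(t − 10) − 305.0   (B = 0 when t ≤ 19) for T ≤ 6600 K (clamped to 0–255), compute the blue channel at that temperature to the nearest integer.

M_in = 10⁶/3225 = 310.08; M_out = 310.08 + (+126) = 436.08.
T_out = 10⁶/436.08 = 2293.2 K → 2290 K; t = 22.9.
B = 138.5·ln(22.9 − 10) − 305.0 = 138.5·ln 12.9 − 305.0 = 138.5·2.5572 − 305.0 = 49.176.
Rounded: 49.

49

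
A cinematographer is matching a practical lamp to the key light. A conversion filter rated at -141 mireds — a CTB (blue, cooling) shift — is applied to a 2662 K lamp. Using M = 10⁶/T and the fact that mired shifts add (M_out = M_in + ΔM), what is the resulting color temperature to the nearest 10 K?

4260 K

M_in = 10⁶/2662 = 375.66 mireds.
M_out = 375.66 + (-141) = 234.66 mireds.
T_out = 10⁶/234.66 = 4261.5 K → 4260 K.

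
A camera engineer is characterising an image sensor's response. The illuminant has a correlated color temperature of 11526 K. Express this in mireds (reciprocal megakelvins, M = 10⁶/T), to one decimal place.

M = 10⁶ / 11526 = 86.760 → 86.8 mireds.

86.8 mireds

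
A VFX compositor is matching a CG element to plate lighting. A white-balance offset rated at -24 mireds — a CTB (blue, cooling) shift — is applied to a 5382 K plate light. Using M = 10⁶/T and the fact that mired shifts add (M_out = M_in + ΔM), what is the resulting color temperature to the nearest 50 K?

6200 K

M_in = 10⁶/5382 = 185.80 mireds.
M_out = 185.80 + (-24) = 161.80 mireds.
T_out = 10⁶/161.80 = 6180.3 K → 6200 K.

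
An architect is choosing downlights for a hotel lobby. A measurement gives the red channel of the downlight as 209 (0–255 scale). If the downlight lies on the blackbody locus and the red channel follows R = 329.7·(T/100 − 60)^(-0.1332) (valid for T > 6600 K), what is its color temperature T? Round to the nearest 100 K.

9100 K

(t − 60)^(-0.1332) = 209/329.7 = 0.63391.
t − 60 = 0.63391^(1/-0.1332) = 0.63391^(-7.508) = 30.639, so t = 90.639.
T = 100·t = 9064 K → 9100 K to the nearest 100 K.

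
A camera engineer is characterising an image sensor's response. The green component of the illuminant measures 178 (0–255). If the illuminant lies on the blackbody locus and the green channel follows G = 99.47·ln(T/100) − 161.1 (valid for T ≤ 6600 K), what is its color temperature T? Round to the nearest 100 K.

ln t = (178 + 161.1) / 99.47 = 3.4091.
t = e^3.4091 = 30.237.
T = 100·t = 3024 K → 3000 K to the nearest 100 K.

3000 K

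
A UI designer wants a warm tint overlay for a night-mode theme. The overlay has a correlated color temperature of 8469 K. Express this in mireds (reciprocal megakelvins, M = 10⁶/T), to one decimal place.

118.1 mireds

M = 10⁶ / 8469 = 118.078 → 118.1 mireds.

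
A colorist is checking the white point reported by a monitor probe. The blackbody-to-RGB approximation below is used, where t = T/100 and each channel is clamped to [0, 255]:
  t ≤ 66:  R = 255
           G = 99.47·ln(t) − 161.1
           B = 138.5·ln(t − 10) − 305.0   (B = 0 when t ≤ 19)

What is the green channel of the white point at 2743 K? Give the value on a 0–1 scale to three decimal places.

0.660

t = 2743/100 = 27.43; the t ≤ 66 branch applies.
G = 99.47·ln 27.43 − 161.1 = 99.47·3.3116 − 161.1 = 168.309.
On a 0–1 scale: 168.309/255 = 0.6600 → 0.660.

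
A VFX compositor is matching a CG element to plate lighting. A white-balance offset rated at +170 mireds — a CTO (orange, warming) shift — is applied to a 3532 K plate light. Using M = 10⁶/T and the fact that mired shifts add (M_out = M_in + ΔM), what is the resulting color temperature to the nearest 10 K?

2210 K

M_in = 10⁶/3532 = 283.13 mireds.
M_out = 283.13 + (+170) = 453.13 mireds.
T_out = 10⁶/453.13 = 2206.9 K → 2210 K.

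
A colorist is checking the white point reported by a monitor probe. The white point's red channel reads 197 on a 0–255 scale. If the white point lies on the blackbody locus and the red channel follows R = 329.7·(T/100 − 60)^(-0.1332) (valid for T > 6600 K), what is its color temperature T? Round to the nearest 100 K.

(t − 60)^(-0.1332) = 197/329.7 = 0.59751.
t − 60 = 0.59751^(1/-0.1332) = 0.59751^(-7.508) = 47.761, so t = 107.761.
T = 100·t = 10776 K → 10800 K to the nearest 100 K.

10800 K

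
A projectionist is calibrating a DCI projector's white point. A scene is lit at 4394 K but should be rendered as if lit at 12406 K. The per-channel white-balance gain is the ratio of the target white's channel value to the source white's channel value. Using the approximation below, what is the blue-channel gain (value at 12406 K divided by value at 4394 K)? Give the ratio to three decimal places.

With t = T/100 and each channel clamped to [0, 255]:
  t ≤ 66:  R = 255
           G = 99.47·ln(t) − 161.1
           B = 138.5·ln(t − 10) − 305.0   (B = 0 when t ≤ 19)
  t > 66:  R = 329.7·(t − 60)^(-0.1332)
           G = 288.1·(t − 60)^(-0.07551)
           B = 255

1.392

At 4394 K (t = 43.94):
  B = 138.5·ln(43.94 − 10) − 305.0 = 138.5·ln 33.94 − 305.0 = 138.5·3.5246 − 305.0 = 183.156.
At 12406 K (t = 124.06):
  B = 255 by definition for t > 66.
Gain = 255.000 / 183.156 = 1.3923 → 1.392.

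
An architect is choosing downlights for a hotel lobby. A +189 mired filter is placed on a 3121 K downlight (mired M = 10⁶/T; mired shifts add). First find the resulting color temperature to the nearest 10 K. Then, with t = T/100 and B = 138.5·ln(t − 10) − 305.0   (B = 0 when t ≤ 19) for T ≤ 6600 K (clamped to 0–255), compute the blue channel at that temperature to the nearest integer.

8

M_in = 10⁶/3121 = 320.41; M_out = 320.41 + (+189) = 509.41.
T_out = 10⁶/509.41 = 1963.1 K → 1960 K; t = 19.6.
B = 138.5·ln(19.6 − 10) − 305.0 = 138.5·ln 9.6 − 305.0 = 138.5·2.2618 − 305.0 = 8.254.
Rounded: 8.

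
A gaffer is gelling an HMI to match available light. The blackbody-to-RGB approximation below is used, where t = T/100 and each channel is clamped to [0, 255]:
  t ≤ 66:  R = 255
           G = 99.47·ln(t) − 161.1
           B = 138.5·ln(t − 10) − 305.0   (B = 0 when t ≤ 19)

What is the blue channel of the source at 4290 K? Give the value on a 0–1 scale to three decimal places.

t = 4290/100 = 42.9; the t ≤ 66 branch applies.
B = 138.5·ln(42.9 − 10) − 305.0 = 138.5·ln 32.9 − 305.0 = 138.5·3.4935 − 305.0 = 178.846.
On a 0–1 scale: 178.846/255 = 0.7014 → 0.701.

0.701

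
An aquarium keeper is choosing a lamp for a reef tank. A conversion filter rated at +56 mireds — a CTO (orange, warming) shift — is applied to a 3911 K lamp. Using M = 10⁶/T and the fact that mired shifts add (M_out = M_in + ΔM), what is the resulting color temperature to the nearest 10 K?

3210 K

M_in = 10⁶/3911 = 255.69 mireds.
M_out = 255.69 + (+56) = 311.69 mireds.
T_out = 10⁶/311.69 = 3208.3 K → 3210 K.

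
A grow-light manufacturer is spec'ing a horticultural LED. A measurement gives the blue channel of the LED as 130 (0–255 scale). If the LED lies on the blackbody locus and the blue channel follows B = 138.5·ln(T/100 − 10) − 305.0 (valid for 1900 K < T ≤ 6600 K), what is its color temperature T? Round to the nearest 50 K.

3300 K

ln(t − 10) = (130 + 305.0) / 138.5 = 3.1408.
t − 10 = e^3.1408 = 23.122, so t = 33.122.
T = 100·t = 3312 K → 3300 K to the nearest 50 K.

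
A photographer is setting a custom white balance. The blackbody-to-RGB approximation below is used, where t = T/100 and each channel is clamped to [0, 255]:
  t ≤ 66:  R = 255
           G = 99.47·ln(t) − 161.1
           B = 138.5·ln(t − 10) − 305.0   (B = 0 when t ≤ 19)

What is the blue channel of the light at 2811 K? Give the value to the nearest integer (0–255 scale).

t = 2811/100 = 28.11; the t ≤ 66 branch applies.
B = 138.5·ln(28.11 − 10) − 305.0 = 138.5·ln 18.11 − 305.0 = 138.5·2.8965 − 305.0 = 96.160.
Rounded: 96.

96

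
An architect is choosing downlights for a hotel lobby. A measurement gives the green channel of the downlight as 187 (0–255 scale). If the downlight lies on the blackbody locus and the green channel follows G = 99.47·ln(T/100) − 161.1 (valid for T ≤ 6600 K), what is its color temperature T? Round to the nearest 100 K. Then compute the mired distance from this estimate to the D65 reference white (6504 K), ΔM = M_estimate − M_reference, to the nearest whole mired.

+149 mireds

ln t = (187 + 161.1) / 99.47 = 3.4995.
t = e^3.4995 = 33.100.
T = 100·t = 3310 K → 3300 K to the nearest 100 K.
M_estimate = 10⁶/3300 = 303.03; M_reference = 10⁶/6504 = 153.75.
ΔM = 303.03 − 153.75 = 149.28 → +149 mireds.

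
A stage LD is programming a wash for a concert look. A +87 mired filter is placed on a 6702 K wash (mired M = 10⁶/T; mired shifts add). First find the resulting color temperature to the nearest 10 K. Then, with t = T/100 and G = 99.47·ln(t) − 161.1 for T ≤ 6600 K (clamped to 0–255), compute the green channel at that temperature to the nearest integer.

211

M_in = 10⁶/6702 = 149.21; M_out = 149.21 + (+87) = 236.21.
T_out = 10⁶/236.21 = 4233.5 K → 4230 K; t = 42.3.
G = 99.47·ln 42.3 − 161.1 = 99.47·3.7448 − 161.1 = 211.394.
Rounded: 211.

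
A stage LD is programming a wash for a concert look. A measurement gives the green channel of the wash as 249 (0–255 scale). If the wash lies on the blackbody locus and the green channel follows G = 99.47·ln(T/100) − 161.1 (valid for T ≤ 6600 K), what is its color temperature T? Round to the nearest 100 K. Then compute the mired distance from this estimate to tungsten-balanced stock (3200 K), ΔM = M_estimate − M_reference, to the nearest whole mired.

ln t = (249 + 161.1) / 99.47 = 4.1229.
t = e^4.1229 = 61.735.
T = 100·t = 6174 K → 6200 K to the nearest 100 K.
M_estimate = 10⁶/6200 = 161.29; M_reference = 10⁶/3200 = 312.50.
ΔM = 161.29 − 312.50 = -151.21 → -151 mireds.

-151 mireds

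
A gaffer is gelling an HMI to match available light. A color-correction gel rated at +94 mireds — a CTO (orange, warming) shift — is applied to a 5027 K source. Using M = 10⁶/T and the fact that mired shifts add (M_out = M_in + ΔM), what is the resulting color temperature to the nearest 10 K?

M_in = 10⁶/5027 = 198.93 mireds.
M_out = 198.93 + (+94) = 292.93 mireds.
T_out = 10⁶/292.93 = 3413.8 K → 3410 K.

3410 K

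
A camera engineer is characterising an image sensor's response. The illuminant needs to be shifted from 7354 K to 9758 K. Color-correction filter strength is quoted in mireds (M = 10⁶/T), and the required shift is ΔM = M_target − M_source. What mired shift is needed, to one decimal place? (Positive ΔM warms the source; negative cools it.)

-33.5 mireds

M_source = 10⁶/7354 = 135.980; M_target = 10⁶/9758 = 102.480.
ΔM = 102.480 − 135.980 = -33.500 → -33.5 mireds, a cooling shift.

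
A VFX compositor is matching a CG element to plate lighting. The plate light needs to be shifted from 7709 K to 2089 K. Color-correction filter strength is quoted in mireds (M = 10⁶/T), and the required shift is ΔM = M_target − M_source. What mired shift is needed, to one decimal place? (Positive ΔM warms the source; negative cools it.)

M_source = 10⁶/7709 = 129.719; M_target = 10⁶/2089 = 478.698.
ΔM = 478.698 − 129.719 = 348.979 → +349.0 mireds, a warming shift.

+349.0 mireds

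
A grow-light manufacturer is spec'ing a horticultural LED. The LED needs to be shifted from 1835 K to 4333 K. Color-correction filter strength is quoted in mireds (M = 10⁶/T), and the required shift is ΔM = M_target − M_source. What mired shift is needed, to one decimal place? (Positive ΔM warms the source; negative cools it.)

-314.2 mireds

M_source = 10⁶/1835 = 544.959; M_target = 10⁶/4333 = 230.787.
ΔM = 230.787 − 544.959 = -314.172 → -314.2 mireds, a cooling shift.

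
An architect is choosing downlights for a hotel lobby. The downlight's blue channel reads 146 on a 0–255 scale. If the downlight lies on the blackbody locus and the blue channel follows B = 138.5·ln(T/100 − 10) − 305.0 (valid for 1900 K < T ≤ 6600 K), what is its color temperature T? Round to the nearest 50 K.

3600 K

ln(t − 10) = (146 + 305.0) / 138.5 = 3.2563.
t − 10 = e^3.2563 = 25.954, so t = 35.954.
T = 100·t = 3595 K → 3600 K to the nearest 50 K.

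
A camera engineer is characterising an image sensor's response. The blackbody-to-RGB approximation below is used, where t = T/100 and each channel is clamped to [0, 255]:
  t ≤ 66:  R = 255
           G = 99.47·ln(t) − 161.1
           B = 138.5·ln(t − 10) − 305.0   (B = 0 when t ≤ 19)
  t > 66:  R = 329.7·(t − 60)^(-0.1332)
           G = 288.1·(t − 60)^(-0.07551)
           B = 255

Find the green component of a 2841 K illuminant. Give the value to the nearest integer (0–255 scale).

172

t = 2841/100 = 28.41; the t ≤ 66 branch applies.
G = 99.47·ln 28.41 − 161.1 = 99.47·3.3467 − 161.1 = 171.800.
Rounded: 172.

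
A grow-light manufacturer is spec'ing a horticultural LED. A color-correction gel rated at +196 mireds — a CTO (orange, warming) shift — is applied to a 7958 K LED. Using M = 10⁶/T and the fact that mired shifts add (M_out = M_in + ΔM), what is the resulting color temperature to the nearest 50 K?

M_in = 10⁶/7958 = 125.66 mireds.
M_out = 125.66 + (+196) = 321.66 mireds.
T_out = 10⁶/321.66 = 3108.9 K → 3100 K.

3100 K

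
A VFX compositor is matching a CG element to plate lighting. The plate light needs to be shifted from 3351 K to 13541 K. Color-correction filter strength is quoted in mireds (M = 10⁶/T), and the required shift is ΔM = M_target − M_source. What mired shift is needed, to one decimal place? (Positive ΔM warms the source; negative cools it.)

M_source = 10⁶/3351 = 298.418; M_target = 10⁶/13541 = 73.850.
ΔM = 73.850 − 298.418 = -224.569 → -224.6 mireds, a cooling shift.

-224.6 mireds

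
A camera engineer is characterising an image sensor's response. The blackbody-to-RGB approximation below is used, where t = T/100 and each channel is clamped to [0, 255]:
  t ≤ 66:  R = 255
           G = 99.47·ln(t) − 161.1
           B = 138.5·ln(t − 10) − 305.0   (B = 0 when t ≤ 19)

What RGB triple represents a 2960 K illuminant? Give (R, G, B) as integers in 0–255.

(255, 176, 107)

t = 2960/100 = 29.6; the t ≤ 66 branch applies.
R = 255 by definition for t ≤ 66.
G = 99.47·ln 29.6 − 161.1 = 99.47·3.3878 − 161.1 = 175.882.
B = 138.5·ln(29.6 − 10) − 305.0 = 138.5·ln 19.6 − 305.0 = 138.5·2.9755 − 305.0 = 107.111.
Rounded: (255, 176, 107).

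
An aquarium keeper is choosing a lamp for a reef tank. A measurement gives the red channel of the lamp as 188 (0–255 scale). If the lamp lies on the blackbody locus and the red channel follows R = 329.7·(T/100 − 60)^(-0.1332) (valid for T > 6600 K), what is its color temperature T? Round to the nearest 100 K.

(t − 60)^(-0.1332) = 188/329.7 = 0.57022.
t − 60 = 0.57022^(1/-0.1332) = 0.57022^(-7.508) = 67.848, so t = 127.848.
T = 100·t = 12785 K → 12800 K to the nearest 100 K.

12800 K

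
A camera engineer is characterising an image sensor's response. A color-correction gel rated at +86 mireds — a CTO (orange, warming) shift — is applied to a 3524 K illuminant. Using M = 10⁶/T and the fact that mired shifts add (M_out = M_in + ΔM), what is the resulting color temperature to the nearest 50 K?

2700 K

M_in = 10⁶/3524 = 283.77 mireds.
M_out = 283.77 + (+86) = 369.77 mireds.
T_out = 10⁶/369.77 = 2704.4 K → 2700 K.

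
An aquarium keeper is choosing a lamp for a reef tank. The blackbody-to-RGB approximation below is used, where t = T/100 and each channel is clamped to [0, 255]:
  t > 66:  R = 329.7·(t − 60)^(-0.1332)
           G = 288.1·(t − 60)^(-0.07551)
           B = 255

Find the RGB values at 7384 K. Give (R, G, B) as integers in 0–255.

t = 7384/100 = 73.84; the t > 66 branch applies.
R = 329.7·(73.84 − 60)^(-0.1332) = 329.7·13.84^(-0.1332) = 329.7·0.70469 = 232.338.
G = 288.1·(73.84 − 60)^(-0.07551) = 288.1·13.84^(-0.07551) = 288.1·0.82004 = 236.252.
B = 255 by definition for t > 66.
Rounded: (232, 236, 255).

(232, 236, 255)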